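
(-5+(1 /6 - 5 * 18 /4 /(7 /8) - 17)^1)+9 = -1619 /42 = -38.55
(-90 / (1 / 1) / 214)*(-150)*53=357750 / 107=3343.46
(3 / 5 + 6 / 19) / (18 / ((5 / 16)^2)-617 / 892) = 0.00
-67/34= -1.97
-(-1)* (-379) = -379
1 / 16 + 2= 33 / 16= 2.06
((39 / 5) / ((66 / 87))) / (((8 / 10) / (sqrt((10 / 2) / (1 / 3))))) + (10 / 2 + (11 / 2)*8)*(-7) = -343 + 1131*sqrt(15) / 88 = -293.22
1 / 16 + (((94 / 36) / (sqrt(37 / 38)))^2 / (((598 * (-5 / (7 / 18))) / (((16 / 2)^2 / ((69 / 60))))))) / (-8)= 0.07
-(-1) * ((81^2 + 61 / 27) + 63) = 178909 / 27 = 6626.26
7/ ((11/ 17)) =119/ 11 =10.82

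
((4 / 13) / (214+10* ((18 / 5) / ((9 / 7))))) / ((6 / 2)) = 0.00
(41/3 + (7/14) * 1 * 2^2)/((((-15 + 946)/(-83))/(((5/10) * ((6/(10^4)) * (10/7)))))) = -3901/6517000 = -0.00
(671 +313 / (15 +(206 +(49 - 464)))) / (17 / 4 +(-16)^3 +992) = -86574 / 400901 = -0.22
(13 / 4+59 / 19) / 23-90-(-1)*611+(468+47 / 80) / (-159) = 125269807 / 241680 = 518.33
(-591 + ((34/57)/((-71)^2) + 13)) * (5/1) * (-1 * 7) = 5812826320/287337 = 20230.00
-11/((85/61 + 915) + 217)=-671/69137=-0.01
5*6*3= 90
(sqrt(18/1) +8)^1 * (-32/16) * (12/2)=-96 - 36 * sqrt(2)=-146.91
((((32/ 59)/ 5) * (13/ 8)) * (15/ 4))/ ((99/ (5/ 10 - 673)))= -17485/ 3894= -4.49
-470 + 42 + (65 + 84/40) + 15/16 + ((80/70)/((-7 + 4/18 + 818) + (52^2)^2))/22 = -5837165797317/16216038608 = -359.96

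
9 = 9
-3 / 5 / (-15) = 1 / 25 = 0.04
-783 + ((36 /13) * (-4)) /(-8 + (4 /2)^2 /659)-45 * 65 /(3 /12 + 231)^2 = -781.67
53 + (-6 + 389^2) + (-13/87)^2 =1145704561/7569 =151368.02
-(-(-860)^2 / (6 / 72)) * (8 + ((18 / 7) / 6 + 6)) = 896395200 / 7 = 128056457.14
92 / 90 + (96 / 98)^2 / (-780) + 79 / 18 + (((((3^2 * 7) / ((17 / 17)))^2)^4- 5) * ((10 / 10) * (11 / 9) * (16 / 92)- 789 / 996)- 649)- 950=-154266962579656315997081 / 1072541106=-143833147015678.41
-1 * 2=-2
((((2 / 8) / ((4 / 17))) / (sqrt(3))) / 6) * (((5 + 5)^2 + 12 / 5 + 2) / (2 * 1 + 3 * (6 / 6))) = 493 * sqrt(3) / 400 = 2.13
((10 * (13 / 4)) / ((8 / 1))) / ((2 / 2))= 65 / 16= 4.06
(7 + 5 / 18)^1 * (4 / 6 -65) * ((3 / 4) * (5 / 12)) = -126415 / 864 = -146.31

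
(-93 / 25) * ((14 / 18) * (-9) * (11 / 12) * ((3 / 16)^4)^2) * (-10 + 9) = -15661107 / 429496729600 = -0.00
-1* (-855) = 855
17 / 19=0.89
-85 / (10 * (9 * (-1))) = 17 / 18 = 0.94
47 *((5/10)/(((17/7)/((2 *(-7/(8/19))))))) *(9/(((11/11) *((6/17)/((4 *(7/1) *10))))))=-4594485/2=-2297242.50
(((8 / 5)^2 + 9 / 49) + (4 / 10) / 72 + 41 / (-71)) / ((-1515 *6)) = -6800011 / 28461699000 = -0.00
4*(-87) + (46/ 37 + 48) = -11054/ 37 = -298.76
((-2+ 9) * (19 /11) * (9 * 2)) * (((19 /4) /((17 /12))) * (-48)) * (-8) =52399872 /187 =280213.22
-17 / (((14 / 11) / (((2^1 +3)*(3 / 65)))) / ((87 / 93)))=-16269 / 5642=-2.88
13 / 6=2.17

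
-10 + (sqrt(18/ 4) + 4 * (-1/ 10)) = -52/ 5 + 3 * sqrt(2)/ 2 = -8.28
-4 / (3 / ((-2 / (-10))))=-4 / 15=-0.27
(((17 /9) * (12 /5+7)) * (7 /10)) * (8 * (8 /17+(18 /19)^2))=11049136 /81225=136.03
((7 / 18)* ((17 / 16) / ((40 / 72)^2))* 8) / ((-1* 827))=-1071 / 82700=-0.01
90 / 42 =15 / 7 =2.14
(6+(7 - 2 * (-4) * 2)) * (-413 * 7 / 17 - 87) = -126730 / 17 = -7454.71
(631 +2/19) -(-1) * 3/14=167931/266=631.32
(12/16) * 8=6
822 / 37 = 22.22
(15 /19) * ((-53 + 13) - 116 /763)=-459540 /14497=-31.70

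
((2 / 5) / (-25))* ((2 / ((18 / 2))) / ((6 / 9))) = -2 / 375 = -0.01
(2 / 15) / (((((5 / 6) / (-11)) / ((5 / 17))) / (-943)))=41492 / 85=488.14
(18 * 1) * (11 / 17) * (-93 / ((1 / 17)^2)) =-313038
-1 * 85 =-85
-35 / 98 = -5 / 14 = -0.36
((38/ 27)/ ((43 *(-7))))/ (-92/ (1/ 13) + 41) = 38/ 9386685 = 0.00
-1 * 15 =-15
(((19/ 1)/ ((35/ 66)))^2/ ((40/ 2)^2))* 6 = 1179387/ 61250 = 19.26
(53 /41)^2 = 2809 /1681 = 1.67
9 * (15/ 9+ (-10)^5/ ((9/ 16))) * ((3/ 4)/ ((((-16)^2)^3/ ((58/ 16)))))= -139198695/ 536870912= -0.26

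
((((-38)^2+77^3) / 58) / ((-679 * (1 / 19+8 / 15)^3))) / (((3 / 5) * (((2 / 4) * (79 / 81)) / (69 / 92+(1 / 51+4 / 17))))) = -97801298915653125 / 492666678328076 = -198.51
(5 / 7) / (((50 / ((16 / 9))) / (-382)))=-3056 / 315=-9.70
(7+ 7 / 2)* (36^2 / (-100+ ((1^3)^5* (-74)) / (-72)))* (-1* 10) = 699840 / 509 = 1374.93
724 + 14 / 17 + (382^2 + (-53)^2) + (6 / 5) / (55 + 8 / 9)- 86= 149371.85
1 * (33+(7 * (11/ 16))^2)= 14377/ 256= 56.16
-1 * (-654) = 654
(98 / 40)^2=2401 / 400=6.00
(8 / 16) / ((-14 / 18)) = -9 / 14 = -0.64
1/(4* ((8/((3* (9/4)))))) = 27/128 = 0.21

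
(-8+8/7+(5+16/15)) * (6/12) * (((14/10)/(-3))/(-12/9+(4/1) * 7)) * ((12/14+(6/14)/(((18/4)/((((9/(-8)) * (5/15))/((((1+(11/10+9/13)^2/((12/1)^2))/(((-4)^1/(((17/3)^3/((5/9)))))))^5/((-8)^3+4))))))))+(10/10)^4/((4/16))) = 384960202025119461761355249581194602015641486001415427/11458772855951648478511689830948851308712219994372394000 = 0.03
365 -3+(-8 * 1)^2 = 426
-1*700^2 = -490000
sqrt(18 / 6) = sqrt(3) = 1.73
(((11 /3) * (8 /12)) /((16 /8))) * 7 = 8.56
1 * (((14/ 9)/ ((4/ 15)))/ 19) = 35/ 114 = 0.31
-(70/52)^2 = -1225/676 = -1.81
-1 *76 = -76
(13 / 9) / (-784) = -13 / 7056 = -0.00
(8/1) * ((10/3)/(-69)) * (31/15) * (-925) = 458800/621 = 738.81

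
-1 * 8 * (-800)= 6400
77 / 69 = 1.12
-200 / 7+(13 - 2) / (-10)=-2077 / 70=-29.67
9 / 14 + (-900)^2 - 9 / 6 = 809999.14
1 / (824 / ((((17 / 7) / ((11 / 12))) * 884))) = 22542 / 7931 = 2.84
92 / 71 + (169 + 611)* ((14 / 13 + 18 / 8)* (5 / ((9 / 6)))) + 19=615591 / 71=8670.30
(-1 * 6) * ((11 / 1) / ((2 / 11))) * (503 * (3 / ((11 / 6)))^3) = -8800488 / 11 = -800044.36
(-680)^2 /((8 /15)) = 867000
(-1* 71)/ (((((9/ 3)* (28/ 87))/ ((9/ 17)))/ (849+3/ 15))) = -39341313/ 1190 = -33059.93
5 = 5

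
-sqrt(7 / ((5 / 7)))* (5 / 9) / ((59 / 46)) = -1.36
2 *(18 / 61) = 0.59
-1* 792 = -792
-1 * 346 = -346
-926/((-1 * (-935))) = -926/935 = -0.99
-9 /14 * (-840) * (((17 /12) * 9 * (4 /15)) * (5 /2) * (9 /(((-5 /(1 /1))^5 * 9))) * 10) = -1836 /125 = -14.69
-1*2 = -2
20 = 20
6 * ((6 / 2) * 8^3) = 9216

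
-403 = -403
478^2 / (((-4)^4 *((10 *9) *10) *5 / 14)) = 399847 / 144000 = 2.78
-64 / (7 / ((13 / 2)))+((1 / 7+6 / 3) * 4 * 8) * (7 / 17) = -3712 / 119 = -31.19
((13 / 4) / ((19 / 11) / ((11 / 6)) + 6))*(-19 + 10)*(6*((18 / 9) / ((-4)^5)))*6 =42471 / 143360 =0.30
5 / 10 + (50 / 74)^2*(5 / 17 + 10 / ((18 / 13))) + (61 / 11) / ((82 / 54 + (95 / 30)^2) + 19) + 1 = 77728198151 / 15201970146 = 5.11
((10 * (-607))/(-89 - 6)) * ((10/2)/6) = 3035/57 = 53.25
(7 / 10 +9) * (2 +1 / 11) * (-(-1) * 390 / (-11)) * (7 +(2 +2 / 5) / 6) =-3219333 / 605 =-5321.21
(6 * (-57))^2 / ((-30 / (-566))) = 11033604 / 5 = 2206720.80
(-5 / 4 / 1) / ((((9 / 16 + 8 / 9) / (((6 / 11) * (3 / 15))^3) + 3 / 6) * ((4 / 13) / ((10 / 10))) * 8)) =-15795 / 34787927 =-0.00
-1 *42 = -42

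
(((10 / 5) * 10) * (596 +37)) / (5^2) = 2532 / 5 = 506.40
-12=-12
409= 409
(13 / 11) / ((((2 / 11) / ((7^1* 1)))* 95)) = 91 / 190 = 0.48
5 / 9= 0.56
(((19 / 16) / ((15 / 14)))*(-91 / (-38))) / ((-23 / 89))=-56693 / 5520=-10.27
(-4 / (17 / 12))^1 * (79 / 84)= -316 / 119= -2.66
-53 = -53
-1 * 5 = -5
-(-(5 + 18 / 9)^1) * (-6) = -42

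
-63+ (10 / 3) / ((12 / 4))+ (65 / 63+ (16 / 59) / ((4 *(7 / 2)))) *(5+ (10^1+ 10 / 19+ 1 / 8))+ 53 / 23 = -560499865 / 12994632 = -43.13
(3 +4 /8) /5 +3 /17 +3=659 /170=3.88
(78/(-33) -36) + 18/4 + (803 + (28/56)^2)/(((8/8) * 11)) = 1723/44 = 39.16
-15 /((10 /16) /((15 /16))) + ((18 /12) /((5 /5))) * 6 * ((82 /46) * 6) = 3393 /46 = 73.76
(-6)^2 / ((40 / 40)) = 36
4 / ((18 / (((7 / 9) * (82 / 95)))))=1148 / 7695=0.15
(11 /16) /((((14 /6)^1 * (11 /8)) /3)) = 9 /14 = 0.64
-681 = -681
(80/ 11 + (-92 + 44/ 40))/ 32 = -9199/ 3520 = -2.61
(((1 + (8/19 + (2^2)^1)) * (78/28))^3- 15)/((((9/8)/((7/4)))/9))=48005.72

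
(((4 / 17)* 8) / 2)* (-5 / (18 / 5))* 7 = -1400 / 153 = -9.15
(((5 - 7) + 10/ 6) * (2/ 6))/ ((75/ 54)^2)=-36/ 625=-0.06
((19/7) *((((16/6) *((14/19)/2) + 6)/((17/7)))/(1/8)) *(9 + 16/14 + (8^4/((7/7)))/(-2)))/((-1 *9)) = 5046640/357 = 14136.25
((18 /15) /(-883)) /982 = -3 /2167765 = -0.00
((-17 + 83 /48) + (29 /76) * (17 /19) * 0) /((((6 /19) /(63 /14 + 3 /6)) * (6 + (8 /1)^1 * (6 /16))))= -69635 /2592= -26.87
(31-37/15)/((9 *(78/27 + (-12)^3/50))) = -1070/10689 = -0.10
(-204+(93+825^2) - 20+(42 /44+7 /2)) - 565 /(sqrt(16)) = 29935717 /44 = 680357.20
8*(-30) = -240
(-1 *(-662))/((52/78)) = 993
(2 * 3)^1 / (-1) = -6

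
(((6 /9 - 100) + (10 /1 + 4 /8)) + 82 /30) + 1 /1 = -85.10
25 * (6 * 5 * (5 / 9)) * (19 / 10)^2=9025 / 6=1504.17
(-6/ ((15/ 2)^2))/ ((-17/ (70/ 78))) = 56/ 9945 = 0.01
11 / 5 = 2.20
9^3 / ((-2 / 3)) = -2187 / 2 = -1093.50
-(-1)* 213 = 213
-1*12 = -12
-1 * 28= -28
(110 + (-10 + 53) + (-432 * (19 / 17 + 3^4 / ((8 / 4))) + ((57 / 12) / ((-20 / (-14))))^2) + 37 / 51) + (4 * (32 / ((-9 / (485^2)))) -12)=-823323175183 / 244800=-3363248.26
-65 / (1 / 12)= -780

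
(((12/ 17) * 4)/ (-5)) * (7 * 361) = -121296/ 85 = -1427.01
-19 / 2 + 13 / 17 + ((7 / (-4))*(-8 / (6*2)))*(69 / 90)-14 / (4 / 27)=-313163 / 3060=-102.34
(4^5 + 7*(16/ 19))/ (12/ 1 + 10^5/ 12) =0.12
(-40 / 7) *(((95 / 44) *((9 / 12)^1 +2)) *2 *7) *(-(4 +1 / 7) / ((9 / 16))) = 220400 / 63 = 3498.41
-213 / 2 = -106.50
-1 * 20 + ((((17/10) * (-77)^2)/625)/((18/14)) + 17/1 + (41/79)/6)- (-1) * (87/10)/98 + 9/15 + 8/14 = 4742385217/435487500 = 10.89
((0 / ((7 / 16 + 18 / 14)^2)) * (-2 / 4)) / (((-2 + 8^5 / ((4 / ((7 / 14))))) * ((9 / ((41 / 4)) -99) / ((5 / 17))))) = 0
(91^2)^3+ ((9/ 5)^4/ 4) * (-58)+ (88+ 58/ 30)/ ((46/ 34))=48978722981140939/ 86250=567869251955.26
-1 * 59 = -59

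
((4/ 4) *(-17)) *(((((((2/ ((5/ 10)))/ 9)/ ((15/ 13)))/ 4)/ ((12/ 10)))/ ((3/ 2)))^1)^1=-221/ 243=-0.91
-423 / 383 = -1.10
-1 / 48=-0.02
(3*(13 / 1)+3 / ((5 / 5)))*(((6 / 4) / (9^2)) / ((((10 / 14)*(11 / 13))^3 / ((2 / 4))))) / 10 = 5274997 / 29947500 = 0.18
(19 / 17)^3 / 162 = 6859 / 795906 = 0.01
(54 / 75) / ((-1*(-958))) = 9 / 11975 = 0.00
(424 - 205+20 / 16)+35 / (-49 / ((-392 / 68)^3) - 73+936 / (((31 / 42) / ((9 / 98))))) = 23016644647 / 104123868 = 221.05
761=761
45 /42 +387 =388.07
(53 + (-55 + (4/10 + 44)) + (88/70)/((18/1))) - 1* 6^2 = 2038/315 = 6.47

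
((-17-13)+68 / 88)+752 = 15901 / 22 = 722.77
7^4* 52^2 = 6492304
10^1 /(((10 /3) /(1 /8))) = 3 /8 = 0.38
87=87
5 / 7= 0.71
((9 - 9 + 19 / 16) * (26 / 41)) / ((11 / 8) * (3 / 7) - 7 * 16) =-1729 / 255799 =-0.01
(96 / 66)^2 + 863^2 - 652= 90038413 / 121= 744119.12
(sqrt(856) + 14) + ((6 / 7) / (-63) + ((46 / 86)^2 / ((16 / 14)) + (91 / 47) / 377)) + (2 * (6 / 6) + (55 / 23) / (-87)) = 368423286131 / 22722005992 + 2 * sqrt(214) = 45.47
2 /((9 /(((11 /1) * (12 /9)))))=3.26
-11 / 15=-0.73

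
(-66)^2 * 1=4356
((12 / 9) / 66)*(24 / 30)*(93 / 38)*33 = 124 / 95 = 1.31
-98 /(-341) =98 /341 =0.29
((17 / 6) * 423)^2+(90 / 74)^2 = 7865746821 / 5476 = 1436403.73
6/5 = 1.20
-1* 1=-1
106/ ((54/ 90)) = 530/ 3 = 176.67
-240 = -240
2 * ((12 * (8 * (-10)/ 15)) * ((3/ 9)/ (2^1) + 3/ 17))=-43.92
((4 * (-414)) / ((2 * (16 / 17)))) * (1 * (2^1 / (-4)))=439.88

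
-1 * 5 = -5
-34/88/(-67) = 17/2948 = 0.01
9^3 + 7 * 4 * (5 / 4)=764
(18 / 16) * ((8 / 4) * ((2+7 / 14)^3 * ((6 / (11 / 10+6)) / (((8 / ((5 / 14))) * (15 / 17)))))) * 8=95625 / 7952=12.03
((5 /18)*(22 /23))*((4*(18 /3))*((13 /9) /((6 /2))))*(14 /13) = 6160 /1863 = 3.31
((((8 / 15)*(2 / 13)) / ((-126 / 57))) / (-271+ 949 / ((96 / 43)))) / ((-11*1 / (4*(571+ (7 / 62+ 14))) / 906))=106576602112 / 2294897605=46.44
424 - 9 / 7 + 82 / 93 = 275761 / 651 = 423.60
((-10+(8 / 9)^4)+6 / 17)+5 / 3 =-820477 / 111537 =-7.36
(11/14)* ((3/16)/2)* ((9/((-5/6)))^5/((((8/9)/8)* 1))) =-4261625379/43750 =-97408.58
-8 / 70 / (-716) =1 / 6265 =0.00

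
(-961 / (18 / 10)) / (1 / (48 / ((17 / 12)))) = -307520 / 17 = -18089.41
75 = 75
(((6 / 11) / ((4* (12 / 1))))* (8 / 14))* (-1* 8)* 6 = -24 / 77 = -0.31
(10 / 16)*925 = 4625 / 8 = 578.12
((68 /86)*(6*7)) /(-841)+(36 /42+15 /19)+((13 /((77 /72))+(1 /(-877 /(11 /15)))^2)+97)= 1014110054428179449 /9155677408987725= 110.76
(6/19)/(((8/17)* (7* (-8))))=-51/4256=-0.01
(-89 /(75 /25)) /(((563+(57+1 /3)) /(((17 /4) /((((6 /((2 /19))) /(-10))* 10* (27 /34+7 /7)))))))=25721 /12941394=0.00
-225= -225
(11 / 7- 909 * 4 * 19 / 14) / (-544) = 4933 / 544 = 9.07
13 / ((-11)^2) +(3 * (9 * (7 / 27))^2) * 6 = 11871 / 121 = 98.11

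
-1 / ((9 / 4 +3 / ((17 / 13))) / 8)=-544 / 309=-1.76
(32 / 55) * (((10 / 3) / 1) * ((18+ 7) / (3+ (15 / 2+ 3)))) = 3200 / 891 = 3.59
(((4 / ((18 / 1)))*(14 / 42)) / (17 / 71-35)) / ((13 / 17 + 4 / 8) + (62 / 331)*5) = -399517 / 412693407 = -0.00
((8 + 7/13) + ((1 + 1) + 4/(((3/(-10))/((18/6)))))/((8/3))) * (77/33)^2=-1617/52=-31.10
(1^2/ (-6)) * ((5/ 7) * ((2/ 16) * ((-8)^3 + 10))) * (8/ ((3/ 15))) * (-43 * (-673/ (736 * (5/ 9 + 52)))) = 12669225/ 56672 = 223.55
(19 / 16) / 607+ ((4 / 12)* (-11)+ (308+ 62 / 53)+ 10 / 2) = 479484461 / 1544208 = 310.51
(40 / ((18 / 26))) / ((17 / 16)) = 8320 / 153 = 54.38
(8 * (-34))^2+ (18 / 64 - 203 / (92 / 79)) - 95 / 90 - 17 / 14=3422315257 / 46368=73807.70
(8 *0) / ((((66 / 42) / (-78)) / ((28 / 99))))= 0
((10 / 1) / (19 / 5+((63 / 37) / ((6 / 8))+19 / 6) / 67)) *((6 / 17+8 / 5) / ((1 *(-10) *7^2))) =-2469084 / 240437953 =-0.01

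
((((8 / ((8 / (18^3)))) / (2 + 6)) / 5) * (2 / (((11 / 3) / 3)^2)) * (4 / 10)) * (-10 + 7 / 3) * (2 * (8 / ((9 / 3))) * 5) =-9657792 / 605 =-15963.29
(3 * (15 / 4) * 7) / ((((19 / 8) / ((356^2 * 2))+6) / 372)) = 11880739584 / 2433335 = 4882.49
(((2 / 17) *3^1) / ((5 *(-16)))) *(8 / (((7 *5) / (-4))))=12 / 2975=0.00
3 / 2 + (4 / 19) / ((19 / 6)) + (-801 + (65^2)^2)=12887574059 / 722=17849825.57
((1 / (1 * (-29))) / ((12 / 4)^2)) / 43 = -1 / 11223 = -0.00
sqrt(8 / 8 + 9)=sqrt(10)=3.16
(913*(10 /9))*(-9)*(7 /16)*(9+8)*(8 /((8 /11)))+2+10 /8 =-5975559 /8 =-746944.88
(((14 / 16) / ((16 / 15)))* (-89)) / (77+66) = -9345 / 18304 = -0.51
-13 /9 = -1.44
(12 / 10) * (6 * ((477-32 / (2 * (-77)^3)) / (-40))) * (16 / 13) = -15679170504 / 148373225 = -105.67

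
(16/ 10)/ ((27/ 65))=104/ 27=3.85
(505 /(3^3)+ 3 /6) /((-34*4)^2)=61 /58752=0.00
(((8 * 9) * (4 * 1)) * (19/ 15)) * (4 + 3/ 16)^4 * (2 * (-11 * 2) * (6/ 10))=-37904258601/ 12800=-2961270.20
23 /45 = 0.51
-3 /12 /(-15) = 1 /60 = 0.02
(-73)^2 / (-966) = -5329 / 966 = -5.52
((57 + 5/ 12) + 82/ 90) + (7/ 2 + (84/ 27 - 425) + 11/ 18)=-7189/ 20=-359.45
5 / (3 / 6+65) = 10 / 131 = 0.08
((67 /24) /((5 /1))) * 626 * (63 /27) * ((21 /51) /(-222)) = -1027579 /679320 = -1.51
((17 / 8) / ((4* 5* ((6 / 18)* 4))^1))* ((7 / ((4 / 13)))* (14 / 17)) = 1911 / 1280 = 1.49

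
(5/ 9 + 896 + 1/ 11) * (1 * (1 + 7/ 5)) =355072/ 165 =2151.95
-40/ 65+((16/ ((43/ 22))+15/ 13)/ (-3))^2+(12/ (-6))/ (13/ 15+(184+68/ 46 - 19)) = 735951631954/ 81183501243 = 9.07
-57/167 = -0.34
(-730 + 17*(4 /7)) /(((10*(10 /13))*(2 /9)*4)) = -294957 /2800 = -105.34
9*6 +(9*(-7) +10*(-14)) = -149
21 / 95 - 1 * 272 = -25819 / 95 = -271.78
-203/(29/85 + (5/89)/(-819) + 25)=-1257734205/157006789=-8.01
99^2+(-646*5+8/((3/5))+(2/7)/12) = 92181/14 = 6584.36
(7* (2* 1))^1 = 14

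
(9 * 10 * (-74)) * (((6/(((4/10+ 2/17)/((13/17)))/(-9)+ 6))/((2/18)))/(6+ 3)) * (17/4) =-49675275/1733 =-28664.32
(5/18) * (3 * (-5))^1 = -25/6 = -4.17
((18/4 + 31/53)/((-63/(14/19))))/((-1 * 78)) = 539/706914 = 0.00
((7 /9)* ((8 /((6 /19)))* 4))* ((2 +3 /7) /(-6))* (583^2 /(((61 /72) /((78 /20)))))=-45670205152 /915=-49912792.52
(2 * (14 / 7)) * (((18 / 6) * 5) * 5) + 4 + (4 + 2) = 310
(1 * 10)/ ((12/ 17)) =85/ 6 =14.17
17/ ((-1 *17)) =-1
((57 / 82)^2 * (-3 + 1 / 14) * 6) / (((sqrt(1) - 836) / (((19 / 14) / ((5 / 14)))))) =185193 / 4792900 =0.04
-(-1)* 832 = 832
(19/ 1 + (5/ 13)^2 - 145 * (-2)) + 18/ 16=419489/ 1352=310.27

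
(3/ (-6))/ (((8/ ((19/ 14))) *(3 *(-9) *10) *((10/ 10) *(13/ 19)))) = 361/ 786240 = 0.00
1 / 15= 0.07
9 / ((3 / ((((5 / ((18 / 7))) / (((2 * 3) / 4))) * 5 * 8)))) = 1400 / 9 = 155.56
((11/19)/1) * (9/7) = 99/133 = 0.74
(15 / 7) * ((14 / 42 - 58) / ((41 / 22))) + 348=281.69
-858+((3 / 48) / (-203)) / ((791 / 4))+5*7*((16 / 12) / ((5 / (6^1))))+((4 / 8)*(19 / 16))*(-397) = -5332147619 / 5138336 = -1037.72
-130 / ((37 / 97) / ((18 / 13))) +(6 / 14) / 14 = -1710969 / 3626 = -471.86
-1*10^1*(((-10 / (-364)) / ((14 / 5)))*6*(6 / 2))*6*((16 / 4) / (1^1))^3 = -432000 / 637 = -678.18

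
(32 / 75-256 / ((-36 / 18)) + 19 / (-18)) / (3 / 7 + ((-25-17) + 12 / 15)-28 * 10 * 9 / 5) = -401219 / 1716030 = -0.23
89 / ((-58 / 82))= -3649 / 29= -125.83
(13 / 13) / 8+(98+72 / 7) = 6071 / 56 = 108.41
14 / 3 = 4.67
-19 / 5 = -3.80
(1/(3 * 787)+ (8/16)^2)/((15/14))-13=-180847/14166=-12.77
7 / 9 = 0.78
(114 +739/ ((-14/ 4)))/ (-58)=340/ 203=1.67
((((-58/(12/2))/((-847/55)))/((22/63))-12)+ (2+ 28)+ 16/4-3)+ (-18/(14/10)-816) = -1368853/1694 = -808.06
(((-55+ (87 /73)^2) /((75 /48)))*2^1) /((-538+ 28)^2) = -2284208 /8662955625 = -0.00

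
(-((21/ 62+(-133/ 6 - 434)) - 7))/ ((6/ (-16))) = -344344/ 279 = -1234.21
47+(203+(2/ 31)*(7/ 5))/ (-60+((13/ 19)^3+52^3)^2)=47.00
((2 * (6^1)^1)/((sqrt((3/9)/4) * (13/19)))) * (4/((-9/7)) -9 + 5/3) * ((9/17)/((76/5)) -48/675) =23.02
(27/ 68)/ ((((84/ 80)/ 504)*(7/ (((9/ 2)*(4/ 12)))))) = 4860/ 119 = 40.84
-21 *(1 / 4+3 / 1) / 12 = -5.69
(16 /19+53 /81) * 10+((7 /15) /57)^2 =3646433 /243675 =14.96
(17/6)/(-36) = -17/216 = -0.08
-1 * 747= -747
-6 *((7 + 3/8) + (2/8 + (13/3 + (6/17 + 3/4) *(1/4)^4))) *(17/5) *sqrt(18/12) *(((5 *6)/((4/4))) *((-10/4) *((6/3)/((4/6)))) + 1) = 4373159 *sqrt(6)/160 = 66950.05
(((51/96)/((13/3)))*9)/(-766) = -459/318656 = -0.00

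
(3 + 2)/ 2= 5/ 2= 2.50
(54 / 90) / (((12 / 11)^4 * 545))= 14641 / 18835200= 0.00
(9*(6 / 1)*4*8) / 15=576 / 5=115.20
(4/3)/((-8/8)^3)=-4/3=-1.33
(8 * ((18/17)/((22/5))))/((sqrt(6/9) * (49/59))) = 10620 * sqrt(6)/9163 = 2.84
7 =7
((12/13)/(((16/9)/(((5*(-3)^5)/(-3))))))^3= 1307544150375/140608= 9299215.91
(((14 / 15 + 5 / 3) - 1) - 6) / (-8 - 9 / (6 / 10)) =22 / 115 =0.19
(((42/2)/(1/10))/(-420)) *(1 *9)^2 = -81/2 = -40.50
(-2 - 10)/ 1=-12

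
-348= -348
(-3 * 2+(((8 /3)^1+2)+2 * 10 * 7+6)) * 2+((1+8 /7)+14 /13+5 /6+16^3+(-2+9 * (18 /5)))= 12066017 /2730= 4419.79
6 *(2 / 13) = 12 / 13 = 0.92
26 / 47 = 0.55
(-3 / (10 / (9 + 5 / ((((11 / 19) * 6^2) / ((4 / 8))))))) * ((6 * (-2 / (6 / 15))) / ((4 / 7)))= 50561 / 352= 143.64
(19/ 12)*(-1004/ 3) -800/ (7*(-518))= -529.67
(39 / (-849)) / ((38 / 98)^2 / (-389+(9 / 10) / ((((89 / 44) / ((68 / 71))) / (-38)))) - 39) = 399591541531 / 339256446599804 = 0.00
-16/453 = -0.04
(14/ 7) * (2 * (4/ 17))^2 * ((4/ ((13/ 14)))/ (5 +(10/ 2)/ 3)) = 5376/ 18785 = 0.29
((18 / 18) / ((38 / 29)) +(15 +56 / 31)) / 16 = 20697 / 18848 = 1.10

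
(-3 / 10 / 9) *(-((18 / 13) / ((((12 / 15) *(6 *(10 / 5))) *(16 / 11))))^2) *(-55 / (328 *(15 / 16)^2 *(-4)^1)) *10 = 6655 / 42571776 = 0.00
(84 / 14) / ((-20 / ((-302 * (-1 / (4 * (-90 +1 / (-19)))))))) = 8607 / 34220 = 0.25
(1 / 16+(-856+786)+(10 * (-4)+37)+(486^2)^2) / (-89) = -892616805489 / 1424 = -626837644.30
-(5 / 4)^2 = -25 / 16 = -1.56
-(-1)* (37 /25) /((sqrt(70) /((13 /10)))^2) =6253 /175000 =0.04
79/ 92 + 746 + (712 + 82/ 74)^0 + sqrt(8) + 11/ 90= 750.81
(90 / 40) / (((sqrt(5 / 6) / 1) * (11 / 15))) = 27 * sqrt(30) / 44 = 3.36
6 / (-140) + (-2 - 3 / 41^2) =-240593 / 117670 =-2.04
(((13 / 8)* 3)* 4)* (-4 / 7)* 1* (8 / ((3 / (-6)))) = 178.29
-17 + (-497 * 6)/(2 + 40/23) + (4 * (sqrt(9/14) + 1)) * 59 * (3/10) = -159898/215 + 531 * sqrt(14)/35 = -686.95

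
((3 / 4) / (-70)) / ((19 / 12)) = -9 / 1330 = -0.01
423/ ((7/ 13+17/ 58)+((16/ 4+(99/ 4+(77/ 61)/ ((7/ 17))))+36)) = 38910924/ 6314713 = 6.16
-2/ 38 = -1/ 19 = -0.05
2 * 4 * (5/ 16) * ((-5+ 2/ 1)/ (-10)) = 3/ 4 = 0.75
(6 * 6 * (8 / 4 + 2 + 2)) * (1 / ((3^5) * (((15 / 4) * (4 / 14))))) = 112 / 135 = 0.83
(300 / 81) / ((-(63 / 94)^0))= -100 / 27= -3.70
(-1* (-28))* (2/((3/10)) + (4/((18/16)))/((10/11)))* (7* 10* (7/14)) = 93296/9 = 10366.22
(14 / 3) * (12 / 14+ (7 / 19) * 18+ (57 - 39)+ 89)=534.28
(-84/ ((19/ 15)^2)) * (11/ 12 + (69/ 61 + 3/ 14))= -2607975/ 22021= -118.43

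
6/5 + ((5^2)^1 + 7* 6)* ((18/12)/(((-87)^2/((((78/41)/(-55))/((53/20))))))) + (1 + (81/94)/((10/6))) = 25669156691/9448138810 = 2.72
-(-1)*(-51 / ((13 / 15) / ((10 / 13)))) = -7650 / 169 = -45.27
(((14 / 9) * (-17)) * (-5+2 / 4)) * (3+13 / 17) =448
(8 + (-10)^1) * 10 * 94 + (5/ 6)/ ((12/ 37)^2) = -1617475/ 864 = -1872.08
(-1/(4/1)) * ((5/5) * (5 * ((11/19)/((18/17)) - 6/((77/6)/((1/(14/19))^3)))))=3510715/4516281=0.78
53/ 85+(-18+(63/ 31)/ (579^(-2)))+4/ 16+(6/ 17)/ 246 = 294407950607/ 432140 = 681279.10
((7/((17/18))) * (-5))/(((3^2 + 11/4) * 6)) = -420/799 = -0.53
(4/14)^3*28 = 32/49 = 0.65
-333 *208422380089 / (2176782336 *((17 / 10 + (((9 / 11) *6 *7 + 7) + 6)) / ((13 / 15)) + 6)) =-1102762813050899 / 2165535627264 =-509.23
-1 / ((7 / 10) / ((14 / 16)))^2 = -25 / 16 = -1.56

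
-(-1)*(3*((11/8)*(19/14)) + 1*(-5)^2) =3427/112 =30.60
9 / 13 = 0.69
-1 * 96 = -96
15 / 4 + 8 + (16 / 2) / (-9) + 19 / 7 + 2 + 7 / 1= 5689 / 252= 22.58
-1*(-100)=100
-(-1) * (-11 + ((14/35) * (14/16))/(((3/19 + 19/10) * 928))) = -7982523/725696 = -11.00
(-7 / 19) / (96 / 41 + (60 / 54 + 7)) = -369 / 10469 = -0.04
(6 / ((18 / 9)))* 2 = 6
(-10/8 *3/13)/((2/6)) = -45/52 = -0.87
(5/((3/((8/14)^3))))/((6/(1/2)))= 80/3087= 0.03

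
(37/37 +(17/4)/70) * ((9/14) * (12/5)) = 8019/4900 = 1.64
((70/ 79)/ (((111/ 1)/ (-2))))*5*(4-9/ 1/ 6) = -1750/ 8769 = -0.20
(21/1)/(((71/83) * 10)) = 1743/710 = 2.45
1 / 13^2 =1 / 169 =0.01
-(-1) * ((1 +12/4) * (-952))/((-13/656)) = 2498048/13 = 192157.54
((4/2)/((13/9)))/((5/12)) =216/65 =3.32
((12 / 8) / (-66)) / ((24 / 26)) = -13 / 528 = -0.02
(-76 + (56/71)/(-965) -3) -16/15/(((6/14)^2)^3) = -37631972519/149842305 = -251.14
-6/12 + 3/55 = -49/110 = -0.45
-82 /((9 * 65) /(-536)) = 43952 /585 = 75.13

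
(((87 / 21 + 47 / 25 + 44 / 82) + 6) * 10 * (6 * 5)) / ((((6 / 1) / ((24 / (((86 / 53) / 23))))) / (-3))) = -7909125552 / 12341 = -640882.06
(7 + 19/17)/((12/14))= 161/17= 9.47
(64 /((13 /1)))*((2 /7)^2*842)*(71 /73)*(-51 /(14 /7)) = -390256896 /46501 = -8392.44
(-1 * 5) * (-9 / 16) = 2.81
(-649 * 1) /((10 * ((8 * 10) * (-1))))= 649 /800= 0.81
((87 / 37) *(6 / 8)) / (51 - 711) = -87 / 32560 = -0.00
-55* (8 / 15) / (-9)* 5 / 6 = 220 / 81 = 2.72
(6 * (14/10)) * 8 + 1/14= 4709/70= 67.27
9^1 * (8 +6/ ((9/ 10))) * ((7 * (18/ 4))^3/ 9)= 916839/ 2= 458419.50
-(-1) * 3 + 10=13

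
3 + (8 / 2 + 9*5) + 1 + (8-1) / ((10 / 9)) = 593 / 10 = 59.30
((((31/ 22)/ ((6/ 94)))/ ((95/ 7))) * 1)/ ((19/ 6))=10199/ 19855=0.51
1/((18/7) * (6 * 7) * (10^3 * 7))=1/756000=0.00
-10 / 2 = -5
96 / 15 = 6.40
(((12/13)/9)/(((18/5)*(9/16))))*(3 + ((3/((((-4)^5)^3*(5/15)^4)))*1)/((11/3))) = 59055799105/388660985856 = 0.15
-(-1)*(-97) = -97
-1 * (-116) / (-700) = -29 / 175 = -0.17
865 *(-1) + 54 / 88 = -38033 / 44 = -864.39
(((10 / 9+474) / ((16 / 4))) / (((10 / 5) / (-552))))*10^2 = -9834800 / 3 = -3278266.67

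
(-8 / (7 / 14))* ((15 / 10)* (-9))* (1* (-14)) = -3024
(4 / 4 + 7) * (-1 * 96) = -768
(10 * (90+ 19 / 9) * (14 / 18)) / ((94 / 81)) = 29015 / 47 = 617.34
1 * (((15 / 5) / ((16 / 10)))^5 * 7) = 5315625 / 32768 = 162.22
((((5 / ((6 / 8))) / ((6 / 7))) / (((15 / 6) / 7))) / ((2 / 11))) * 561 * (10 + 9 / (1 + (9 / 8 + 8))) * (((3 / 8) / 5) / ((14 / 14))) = 4938857 / 90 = 54876.19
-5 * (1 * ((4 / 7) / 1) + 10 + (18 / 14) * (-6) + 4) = -240 / 7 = -34.29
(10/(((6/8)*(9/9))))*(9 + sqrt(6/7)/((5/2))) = 16*sqrt(42)/21 + 120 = 124.94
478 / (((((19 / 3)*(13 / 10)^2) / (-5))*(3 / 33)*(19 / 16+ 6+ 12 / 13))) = -126192000 / 416689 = -302.84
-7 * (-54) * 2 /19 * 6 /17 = 4536 /323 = 14.04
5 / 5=1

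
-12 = -12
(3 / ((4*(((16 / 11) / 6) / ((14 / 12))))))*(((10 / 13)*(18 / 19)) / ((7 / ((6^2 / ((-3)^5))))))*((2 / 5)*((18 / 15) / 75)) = -11 / 30875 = -0.00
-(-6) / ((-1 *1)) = -6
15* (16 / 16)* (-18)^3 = -87480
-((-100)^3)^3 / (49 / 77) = 11000000000000000000 / 7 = 1571428571428571428.57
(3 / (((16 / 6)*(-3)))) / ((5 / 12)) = -9 / 10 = -0.90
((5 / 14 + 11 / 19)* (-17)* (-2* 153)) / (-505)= -9.64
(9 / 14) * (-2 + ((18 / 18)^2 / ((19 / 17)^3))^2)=-629587737 / 658642334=-0.96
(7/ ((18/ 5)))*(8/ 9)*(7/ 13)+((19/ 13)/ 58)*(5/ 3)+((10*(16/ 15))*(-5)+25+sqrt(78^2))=3092747/ 61074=50.64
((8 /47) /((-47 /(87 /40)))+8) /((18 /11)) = 971003 /198810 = 4.88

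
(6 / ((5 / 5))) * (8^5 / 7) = 196608 / 7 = 28086.86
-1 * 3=-3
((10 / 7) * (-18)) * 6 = -1080 / 7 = -154.29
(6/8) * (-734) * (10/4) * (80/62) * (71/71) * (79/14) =-2174475/217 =-10020.62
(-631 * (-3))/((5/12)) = 22716/5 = 4543.20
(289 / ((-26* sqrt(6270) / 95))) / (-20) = 0.67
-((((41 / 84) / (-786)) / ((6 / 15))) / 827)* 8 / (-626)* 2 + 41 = 175176378641 / 4272594606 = 41.00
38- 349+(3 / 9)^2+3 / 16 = -44741 / 144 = -310.70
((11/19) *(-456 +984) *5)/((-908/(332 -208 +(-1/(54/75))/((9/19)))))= -23731730/116451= -203.79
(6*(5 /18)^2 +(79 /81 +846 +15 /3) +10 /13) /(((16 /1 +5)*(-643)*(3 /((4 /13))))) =-0.01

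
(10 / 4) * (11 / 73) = 55 / 146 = 0.38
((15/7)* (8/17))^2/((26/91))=7200/2023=3.56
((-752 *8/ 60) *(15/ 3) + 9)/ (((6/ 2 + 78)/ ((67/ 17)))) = -98959/ 4131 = -23.96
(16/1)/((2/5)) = 40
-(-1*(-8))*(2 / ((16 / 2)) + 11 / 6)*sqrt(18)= -50*sqrt(2)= -70.71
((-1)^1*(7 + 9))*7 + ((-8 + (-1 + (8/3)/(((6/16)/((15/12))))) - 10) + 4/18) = -1097/9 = -121.89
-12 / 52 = -3 / 13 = -0.23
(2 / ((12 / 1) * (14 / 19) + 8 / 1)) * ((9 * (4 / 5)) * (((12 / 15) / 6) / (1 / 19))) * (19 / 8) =5.14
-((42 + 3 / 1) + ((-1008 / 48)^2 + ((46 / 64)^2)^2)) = -509887777 / 1048576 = -486.27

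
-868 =-868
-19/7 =-2.71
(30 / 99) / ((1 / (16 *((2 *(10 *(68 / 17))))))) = 12800 / 33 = 387.88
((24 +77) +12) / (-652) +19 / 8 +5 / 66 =2.28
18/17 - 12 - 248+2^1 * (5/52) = -114367/442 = -258.75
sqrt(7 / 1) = sqrt(7) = 2.65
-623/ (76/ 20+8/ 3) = -9345/ 97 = -96.34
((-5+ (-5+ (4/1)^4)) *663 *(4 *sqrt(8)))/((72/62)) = 1123564 *sqrt(2) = 1588959.45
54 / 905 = 0.06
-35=-35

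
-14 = -14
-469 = -469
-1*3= -3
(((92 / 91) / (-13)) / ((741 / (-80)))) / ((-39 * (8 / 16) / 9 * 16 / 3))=-2760 / 3798613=-0.00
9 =9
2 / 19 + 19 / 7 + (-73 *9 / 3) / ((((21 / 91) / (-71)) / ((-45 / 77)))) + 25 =-39349.52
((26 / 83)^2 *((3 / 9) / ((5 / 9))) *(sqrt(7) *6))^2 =1036421568 / 1186458025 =0.87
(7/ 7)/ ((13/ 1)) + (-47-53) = -1299/ 13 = -99.92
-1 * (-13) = 13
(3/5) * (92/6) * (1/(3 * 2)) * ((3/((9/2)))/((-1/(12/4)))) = -46/15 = -3.07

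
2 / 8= 0.25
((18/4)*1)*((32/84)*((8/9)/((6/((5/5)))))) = 16/63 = 0.25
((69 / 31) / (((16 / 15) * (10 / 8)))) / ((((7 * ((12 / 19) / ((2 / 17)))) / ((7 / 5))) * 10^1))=1311 / 210800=0.01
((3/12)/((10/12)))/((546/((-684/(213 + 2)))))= -171/97825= -0.00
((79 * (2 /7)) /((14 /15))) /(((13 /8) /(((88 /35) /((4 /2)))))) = 83424 /4459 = 18.71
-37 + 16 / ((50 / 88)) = -221 / 25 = -8.84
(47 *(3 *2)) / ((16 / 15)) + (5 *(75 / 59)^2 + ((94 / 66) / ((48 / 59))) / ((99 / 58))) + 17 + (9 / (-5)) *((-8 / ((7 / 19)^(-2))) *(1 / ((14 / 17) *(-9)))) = 35744044542223 / 123163384410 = 290.22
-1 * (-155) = 155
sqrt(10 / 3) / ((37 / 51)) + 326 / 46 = 17 *sqrt(30) / 37 + 163 / 23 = 9.60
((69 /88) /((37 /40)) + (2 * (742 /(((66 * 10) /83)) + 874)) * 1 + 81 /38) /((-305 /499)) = -224302811867 /70756950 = -3170.05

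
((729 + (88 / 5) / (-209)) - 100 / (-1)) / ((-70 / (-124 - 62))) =7323471 / 3325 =2202.55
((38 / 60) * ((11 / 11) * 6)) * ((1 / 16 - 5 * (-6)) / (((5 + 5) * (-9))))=-9139 / 7200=-1.27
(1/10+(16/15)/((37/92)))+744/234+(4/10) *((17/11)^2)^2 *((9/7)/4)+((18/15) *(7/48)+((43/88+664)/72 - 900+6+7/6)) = -24895400517665/28394638272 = -876.76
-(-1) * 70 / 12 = 35 / 6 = 5.83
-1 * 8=-8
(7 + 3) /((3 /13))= 43.33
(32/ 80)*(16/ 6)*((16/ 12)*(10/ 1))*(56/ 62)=3584/ 279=12.85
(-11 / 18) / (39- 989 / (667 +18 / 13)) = -95579 / 5868252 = -0.02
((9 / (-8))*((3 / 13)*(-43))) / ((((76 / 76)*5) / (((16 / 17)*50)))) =23220 / 221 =105.07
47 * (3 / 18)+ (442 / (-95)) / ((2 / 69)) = -87029 / 570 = -152.68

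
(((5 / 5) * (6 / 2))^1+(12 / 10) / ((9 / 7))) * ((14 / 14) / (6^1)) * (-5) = -59 / 18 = -3.28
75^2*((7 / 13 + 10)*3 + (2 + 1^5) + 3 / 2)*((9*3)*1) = 142610625 / 26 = 5485024.04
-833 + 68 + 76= -689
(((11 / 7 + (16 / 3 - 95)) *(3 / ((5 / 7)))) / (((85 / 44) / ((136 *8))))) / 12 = -52096 / 3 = -17365.33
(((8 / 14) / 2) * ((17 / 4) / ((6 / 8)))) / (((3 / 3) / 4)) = 136 / 21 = 6.48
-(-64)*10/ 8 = 80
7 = 7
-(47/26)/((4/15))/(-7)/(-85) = -141/12376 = -0.01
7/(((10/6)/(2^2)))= 16.80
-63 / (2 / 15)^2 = -14175 / 4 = -3543.75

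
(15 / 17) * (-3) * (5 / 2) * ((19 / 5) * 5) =-4275 / 34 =-125.74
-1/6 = -0.17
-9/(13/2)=-18/13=-1.38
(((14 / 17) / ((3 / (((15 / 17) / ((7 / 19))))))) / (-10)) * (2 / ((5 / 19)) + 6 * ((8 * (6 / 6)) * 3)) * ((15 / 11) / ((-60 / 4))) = 14402 / 15895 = 0.91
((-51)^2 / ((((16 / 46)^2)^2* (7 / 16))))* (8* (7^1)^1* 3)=2183599323 / 32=68237478.84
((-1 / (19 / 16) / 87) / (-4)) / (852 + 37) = 4 / 1469517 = 0.00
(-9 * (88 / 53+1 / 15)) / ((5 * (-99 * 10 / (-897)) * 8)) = -410527 / 1166000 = -0.35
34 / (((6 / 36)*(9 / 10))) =680 / 3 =226.67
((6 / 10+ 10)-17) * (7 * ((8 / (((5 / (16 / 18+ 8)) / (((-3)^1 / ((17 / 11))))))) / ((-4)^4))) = 1232 / 255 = 4.83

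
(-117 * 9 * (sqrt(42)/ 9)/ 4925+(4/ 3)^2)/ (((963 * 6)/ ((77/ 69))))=616/ 1794069 - 1001 * sqrt(42)/ 218167650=0.00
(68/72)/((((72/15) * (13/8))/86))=3655/351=10.41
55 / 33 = 5 / 3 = 1.67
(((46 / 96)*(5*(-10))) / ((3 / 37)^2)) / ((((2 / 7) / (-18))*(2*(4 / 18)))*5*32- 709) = 16530675 / 3221144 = 5.13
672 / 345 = 224 / 115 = 1.95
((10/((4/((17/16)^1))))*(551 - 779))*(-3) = 1816.88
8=8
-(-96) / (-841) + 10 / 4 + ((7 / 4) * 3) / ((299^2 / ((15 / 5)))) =717585409 / 300744964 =2.39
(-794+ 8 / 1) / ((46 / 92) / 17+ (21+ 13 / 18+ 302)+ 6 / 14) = -841806 / 347197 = -2.42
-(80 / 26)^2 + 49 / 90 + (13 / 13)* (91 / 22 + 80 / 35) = -1464509 / 585585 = -2.50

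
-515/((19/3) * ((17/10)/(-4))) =61800/323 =191.33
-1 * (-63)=63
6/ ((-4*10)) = -3/ 20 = -0.15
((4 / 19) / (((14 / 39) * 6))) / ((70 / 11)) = 143 / 9310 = 0.02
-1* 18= -18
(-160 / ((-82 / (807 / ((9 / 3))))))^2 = 463110400 / 1681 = 275496.97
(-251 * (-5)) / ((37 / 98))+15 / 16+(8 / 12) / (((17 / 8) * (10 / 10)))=100397617 / 30192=3325.31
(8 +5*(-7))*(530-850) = 8640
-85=-85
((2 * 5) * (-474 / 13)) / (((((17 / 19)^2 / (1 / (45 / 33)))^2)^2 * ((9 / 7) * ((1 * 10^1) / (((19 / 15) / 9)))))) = -5225264464999666934 / 1859322748172540625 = -2.81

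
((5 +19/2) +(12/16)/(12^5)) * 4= 4810753/82944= 58.00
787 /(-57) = -787 /57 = -13.81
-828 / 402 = -138 / 67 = -2.06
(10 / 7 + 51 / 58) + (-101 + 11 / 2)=-18918 / 203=-93.19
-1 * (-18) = 18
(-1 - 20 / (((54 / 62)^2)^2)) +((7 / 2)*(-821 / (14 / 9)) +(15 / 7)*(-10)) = -28338639551 / 14880348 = -1904.43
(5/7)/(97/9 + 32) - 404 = -217747/539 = -403.98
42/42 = 1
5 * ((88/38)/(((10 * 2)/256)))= 2816/19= 148.21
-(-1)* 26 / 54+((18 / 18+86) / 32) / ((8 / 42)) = 50993 / 3456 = 14.75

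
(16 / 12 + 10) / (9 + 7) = 17 / 24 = 0.71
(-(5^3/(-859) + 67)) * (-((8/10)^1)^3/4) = 918848/107375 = 8.56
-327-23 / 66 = -21605 / 66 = -327.35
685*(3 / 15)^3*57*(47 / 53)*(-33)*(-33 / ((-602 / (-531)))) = 212234352957 / 797650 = 266074.54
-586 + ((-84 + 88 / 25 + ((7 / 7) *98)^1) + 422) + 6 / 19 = -69428 / 475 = -146.16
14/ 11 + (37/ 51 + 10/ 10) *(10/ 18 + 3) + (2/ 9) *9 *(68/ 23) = 1546910/ 116127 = 13.32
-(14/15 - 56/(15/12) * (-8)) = -1078/3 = -359.33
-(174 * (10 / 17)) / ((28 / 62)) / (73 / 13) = -350610 / 8687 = -40.36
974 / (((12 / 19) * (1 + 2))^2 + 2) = 175807 / 1009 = 174.24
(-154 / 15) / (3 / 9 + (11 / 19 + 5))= -2926 / 1685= -1.74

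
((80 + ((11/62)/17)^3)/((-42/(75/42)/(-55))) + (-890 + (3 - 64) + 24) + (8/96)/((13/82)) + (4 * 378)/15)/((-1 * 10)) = 28578610368987011/447520068340800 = 63.86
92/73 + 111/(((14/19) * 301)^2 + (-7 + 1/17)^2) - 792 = -296529051714305/375003161384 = -790.74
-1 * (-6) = 6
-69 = -69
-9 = -9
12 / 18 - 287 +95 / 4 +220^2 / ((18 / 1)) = 87347 / 36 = 2426.31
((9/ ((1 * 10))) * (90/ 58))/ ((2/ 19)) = 1539/ 116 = 13.27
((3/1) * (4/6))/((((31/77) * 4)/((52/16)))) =1001/248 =4.04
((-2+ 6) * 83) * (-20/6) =-3320/3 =-1106.67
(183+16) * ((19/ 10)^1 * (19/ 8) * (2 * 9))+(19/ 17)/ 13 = 142888531/ 8840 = 16163.86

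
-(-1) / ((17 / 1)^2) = 1 / 289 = 0.00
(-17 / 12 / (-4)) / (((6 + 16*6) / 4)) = 0.01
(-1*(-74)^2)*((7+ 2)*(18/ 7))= -887112/ 7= -126730.29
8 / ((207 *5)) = 8 / 1035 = 0.01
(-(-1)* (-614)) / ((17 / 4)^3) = -8.00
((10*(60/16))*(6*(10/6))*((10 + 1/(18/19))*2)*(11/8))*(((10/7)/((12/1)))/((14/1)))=1368125/14112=96.95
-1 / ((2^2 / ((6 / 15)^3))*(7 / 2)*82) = -2 / 35875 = -0.00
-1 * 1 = -1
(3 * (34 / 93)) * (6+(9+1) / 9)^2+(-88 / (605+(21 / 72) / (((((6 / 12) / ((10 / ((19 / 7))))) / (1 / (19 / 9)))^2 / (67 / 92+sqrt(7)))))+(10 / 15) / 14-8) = 449469906088896 * sqrt(7) / 530540223472087441+71239796632689887294639 / 1504081533543367895235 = 47.37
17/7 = 2.43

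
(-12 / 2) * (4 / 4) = -6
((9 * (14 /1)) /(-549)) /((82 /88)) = -616 /2501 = -0.25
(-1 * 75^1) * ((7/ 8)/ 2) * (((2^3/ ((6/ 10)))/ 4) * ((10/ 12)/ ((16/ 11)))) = -48125/ 768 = -62.66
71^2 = 5041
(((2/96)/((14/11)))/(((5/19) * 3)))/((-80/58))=-6061/403200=-0.02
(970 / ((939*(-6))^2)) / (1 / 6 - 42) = -485 / 663935913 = -0.00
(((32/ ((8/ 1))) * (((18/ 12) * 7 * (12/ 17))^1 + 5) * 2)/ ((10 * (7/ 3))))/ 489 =0.01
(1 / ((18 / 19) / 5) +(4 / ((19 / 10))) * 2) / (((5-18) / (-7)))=22715 / 4446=5.11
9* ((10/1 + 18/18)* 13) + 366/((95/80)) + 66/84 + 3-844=200829/266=755.00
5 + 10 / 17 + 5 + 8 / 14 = 1328 / 119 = 11.16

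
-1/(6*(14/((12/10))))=-1/70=-0.01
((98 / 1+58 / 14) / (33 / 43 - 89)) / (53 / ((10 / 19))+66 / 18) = -461175 / 41576549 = -0.01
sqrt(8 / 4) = sqrt(2) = 1.41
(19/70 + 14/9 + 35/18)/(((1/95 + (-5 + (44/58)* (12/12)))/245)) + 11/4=-1256783/5828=-215.65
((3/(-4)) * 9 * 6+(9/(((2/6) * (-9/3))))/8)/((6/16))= -111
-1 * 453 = -453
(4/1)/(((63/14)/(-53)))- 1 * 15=-559/9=-62.11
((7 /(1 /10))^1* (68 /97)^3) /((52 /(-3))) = -16507680 /11864749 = -1.39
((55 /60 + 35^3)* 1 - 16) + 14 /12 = 514333 /12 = 42861.08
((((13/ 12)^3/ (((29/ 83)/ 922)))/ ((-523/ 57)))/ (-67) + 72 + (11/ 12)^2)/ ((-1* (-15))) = 22914825251/ 4389936480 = 5.22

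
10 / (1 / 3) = 30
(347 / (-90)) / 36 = -0.11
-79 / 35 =-2.26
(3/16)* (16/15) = 1/5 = 0.20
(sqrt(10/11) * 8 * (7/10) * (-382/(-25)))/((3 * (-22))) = -5348 * sqrt(110)/45375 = -1.24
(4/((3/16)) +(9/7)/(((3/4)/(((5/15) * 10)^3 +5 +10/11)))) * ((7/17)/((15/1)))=65804/25245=2.61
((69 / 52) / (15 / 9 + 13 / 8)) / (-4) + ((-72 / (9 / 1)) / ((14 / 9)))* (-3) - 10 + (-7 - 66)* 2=-2022585 / 14378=-140.67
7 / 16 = 0.44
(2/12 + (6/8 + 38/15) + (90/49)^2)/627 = 0.01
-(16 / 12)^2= -16 / 9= -1.78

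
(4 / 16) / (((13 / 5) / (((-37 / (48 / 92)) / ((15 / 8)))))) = -851 / 234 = -3.64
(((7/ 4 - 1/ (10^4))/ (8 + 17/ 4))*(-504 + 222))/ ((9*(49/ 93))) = -25496043/ 3001250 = -8.50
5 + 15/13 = 80/13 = 6.15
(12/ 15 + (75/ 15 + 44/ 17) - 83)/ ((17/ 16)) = -101472/ 1445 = -70.22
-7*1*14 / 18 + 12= 59 / 9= 6.56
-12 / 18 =-2 / 3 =-0.67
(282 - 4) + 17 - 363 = -68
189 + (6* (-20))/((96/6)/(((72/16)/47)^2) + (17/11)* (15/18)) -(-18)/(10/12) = 3276463851/15562835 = 210.53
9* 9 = 81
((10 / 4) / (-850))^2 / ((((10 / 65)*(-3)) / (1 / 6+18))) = -1417 / 4161600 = -0.00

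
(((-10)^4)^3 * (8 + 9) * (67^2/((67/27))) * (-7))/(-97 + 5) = 53817750000000000/23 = 2339902173913043.48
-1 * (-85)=85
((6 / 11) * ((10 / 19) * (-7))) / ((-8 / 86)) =4515 / 209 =21.60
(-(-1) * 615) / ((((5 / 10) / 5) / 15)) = 92250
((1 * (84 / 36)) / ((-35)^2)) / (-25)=-1 / 13125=-0.00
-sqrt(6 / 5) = -sqrt(30) / 5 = -1.10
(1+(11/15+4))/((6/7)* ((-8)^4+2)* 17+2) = 301/3135075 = 0.00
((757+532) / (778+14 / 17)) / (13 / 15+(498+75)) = 65739 / 22793984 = 0.00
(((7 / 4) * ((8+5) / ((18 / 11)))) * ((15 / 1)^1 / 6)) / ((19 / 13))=65065 / 2736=23.78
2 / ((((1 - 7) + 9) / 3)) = 2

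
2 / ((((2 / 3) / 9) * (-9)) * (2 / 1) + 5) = 6 / 11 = 0.55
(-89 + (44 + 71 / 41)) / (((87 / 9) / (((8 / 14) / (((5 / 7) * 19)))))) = -21288 / 112955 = -0.19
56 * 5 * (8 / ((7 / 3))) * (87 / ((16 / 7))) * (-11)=-401940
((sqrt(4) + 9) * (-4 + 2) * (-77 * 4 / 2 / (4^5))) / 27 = 0.12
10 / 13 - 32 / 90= 242 / 585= 0.41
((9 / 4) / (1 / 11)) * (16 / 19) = 396 / 19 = 20.84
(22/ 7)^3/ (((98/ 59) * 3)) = 314116/ 50421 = 6.23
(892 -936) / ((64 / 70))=-385 / 8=-48.12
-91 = -91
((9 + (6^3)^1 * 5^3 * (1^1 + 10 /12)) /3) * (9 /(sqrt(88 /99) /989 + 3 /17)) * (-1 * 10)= -666823163950530 /79225489 + 2547128140020 * sqrt(2) /79225489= -8371308.14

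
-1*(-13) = 13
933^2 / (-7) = -870489 / 7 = -124355.57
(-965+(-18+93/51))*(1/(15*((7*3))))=-1112/357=-3.11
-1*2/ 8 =-1/ 4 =-0.25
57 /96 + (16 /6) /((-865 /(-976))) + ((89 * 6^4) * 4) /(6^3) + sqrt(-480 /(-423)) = 4 * sqrt(1410) /141 + 177672601 /83040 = 2140.67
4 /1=4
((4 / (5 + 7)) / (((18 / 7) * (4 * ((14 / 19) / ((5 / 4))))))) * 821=77995 / 1728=45.14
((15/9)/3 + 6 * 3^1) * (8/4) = 334/9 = 37.11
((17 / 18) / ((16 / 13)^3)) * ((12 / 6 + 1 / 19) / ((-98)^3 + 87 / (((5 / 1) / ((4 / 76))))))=-2427685 / 2197417648128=-0.00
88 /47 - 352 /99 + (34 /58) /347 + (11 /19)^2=-2068862536 /1536650289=-1.35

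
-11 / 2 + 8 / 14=-69 / 14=-4.93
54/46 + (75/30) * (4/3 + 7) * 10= 14456/69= 209.51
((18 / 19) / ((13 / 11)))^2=39204 / 61009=0.64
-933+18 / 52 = -24249 / 26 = -932.65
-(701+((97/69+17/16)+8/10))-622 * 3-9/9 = -14193401/5520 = -2571.27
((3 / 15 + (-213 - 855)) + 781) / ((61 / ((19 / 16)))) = -13623 / 2440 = -5.58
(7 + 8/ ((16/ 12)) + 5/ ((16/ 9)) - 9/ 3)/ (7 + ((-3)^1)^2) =205/ 256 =0.80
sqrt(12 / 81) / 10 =0.04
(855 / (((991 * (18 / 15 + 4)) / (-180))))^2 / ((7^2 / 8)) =1184260500000 / 8132612761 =145.62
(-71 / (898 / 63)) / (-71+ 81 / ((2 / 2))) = -0.50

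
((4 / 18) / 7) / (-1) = -0.03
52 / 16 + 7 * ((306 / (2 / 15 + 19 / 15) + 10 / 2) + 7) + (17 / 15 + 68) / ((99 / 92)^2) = 986148707 / 588060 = 1676.95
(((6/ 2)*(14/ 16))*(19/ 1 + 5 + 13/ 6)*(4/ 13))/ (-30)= -1099/ 1560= -0.70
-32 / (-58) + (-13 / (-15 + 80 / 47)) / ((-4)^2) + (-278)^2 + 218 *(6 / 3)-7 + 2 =22537527719 / 290000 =77715.61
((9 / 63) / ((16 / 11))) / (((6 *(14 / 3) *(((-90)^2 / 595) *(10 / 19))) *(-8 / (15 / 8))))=-3553 / 30965760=-0.00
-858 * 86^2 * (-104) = 659959872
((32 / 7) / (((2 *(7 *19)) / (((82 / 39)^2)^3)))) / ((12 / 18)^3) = 608013342848 / 121331497833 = 5.01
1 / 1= 1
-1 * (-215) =215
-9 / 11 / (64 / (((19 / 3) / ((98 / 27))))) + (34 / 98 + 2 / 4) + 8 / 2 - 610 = -41752259 / 68992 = -605.18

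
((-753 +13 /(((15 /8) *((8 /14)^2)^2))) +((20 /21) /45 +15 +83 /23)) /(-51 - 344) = 465541483 /274730400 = 1.69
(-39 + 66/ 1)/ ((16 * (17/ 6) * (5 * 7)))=0.02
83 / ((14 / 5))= 415 / 14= 29.64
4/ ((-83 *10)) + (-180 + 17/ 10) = -147993/ 830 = -178.30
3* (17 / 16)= 51 / 16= 3.19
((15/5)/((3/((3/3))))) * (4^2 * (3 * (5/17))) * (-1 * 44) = -10560/17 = -621.18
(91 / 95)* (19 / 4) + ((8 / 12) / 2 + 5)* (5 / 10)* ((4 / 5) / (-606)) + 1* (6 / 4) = 21985 / 3636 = 6.05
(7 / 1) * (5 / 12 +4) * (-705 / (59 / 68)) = -1482145 / 59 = -25121.10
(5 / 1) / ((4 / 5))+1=29 / 4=7.25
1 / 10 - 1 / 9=-1 / 90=-0.01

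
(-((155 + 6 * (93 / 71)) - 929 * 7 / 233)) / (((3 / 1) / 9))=-6697398 / 16543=-404.85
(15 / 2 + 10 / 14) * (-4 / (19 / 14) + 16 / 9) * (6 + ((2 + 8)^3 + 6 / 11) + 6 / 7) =-892055000 / 92169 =-9678.47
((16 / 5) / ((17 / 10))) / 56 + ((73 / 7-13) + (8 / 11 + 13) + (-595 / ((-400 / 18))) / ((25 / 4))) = 5063689 / 327250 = 15.47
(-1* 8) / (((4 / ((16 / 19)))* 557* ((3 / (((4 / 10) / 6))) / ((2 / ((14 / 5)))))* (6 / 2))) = -0.00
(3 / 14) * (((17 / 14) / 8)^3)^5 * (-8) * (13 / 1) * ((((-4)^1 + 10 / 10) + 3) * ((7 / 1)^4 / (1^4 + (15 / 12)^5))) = 0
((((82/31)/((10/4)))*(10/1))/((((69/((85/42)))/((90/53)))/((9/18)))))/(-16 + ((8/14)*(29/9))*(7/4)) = -125460/6084029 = -0.02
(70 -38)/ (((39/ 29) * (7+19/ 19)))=2.97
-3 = -3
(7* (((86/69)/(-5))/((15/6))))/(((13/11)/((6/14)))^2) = -62436/680225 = -0.09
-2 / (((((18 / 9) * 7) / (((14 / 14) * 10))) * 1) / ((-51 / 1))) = 510 / 7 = 72.86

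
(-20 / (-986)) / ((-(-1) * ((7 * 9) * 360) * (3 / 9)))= 1 / 372708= 0.00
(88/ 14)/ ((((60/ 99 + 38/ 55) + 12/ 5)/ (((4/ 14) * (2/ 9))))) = 968/ 8967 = 0.11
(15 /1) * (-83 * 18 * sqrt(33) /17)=-22410 * sqrt(33) /17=-7572.69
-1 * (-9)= 9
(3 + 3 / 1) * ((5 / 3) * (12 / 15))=8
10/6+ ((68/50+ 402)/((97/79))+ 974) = 9487883/7275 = 1304.18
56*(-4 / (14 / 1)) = -16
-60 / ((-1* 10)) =6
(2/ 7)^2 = 4/ 49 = 0.08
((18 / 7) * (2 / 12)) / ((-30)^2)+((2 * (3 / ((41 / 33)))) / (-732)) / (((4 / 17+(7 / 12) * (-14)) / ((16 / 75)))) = 2777293 / 4248948900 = 0.00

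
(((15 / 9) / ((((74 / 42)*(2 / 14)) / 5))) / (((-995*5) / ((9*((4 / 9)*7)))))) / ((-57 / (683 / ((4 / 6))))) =468538 / 139897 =3.35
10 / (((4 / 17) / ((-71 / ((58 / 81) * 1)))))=-488835 / 116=-4214.09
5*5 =25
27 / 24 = 9 / 8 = 1.12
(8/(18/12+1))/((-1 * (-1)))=3.20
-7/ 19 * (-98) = 686/ 19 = 36.11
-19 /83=-0.23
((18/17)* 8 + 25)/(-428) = -569/7276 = -0.08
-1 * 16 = -16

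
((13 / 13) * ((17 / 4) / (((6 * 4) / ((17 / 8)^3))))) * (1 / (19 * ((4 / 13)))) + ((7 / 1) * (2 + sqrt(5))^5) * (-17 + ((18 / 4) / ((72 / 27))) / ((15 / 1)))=-161241.65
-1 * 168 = -168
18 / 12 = 3 / 2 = 1.50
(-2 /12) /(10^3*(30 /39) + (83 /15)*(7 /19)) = -1235 /5715106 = -0.00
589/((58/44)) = 446.83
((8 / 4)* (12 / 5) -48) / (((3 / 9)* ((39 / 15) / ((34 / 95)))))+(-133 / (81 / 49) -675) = -77356712 / 100035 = -773.30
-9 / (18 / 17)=-17 / 2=-8.50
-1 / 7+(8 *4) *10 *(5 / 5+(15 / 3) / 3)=17917 / 21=853.19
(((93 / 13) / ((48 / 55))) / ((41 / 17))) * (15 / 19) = 434775 / 162032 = 2.68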